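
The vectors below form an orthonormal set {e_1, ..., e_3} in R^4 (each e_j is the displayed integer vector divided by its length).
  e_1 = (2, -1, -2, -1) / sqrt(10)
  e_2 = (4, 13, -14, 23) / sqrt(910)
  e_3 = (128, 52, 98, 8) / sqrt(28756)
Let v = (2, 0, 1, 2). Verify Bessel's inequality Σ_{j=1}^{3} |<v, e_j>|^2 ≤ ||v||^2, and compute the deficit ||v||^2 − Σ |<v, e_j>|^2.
Σ |<v, e_j>|^2 = 515/79; ||v||^2 = 9; deficit = 196/79

Write each e_j = u_j / sqrt(<u_j, u_j>) where u_j is the displayed integer vector. Then <v, e_j> = <v, u_j> / sqrt(<u_j, u_j>), so |<v, e_j>|^2 = <v, u_j>^2 / <u_j, u_j>.
Coefficients: <v, e_1> = 0/sqrt(10), <v, e_2> = 40/sqrt(910), <v, e_3> = 370/sqrt(28756).
Square and sum: Σ |<v, e_j>|^2 = 515/79.
Compute ||v||^2 = v·v = 9.
Deficit = 9 − 515/79 = 196/79 ≥ 0, confirming Bessel's inequality. (The deficit equals ||v − Σ <v,e_j> e_j||^2, the squared distance from v to span{e_j}.)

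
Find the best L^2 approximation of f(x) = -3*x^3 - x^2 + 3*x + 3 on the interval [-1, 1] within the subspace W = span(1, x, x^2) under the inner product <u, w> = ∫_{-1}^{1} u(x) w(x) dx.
g(x) = -x^2 + 6*x/5 + 3

The best approximation g ∈ W is the orthogonal projection of f onto W. Writing g = a_0 + a_1 x + a_2 x^2, the coefficients solve the normal equations G · a = b where
  G_{ij} = <φ_i, φ_j> and b_i = <f, φ_i>, with φ_0 = 1, φ_1 = x, φ_2 = x^2.
G =
  [2, 0, 2/3]
  [0, 2/3, 0]
  [2/3, 0, 2/5],
b = (16/3, 4/5, 8/5).
Solving gives a_0 = 3, a_1 = 6/5, a_2 = -1, so
  g(x) = -x^2 + 6*x/5 + 3.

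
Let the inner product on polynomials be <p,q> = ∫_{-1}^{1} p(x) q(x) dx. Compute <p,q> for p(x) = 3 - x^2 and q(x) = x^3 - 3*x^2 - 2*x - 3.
<p,q> = -104/5

Expand the product: p(x)·q(x) = -x^5 + 3*x^4 + 5*x^3 - 6*x^2 - 6*x - 9.
∫_{-1}^{1} of each monomial x^k gives [2/(k+1) if k even, 0 if k odd]. Integrating term-by-term (or equivalently evaluating the antiderivative F(x) = -x^6/6 + 3*x^5/5 + 5*x^4/4 - 2*x^3 - 3*x^2 - 9*x at the endpoints):
  F(1) − F(−1) = -739/60 − (509/60) = -104/5.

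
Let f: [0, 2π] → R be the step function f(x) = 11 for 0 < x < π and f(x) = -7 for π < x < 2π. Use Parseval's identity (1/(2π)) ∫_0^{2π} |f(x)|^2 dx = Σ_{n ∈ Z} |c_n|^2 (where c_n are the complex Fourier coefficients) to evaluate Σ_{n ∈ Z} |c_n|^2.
Σ |c_n|^2 = 85

Parseval equates the L^2 energy of f (normalised by 1/(2π)) with the ℓ^2 sum of its Fourier coefficients: (1/(2π)) ∫_0^{2π} |f|^2 = Σ |c_n|^2.
Compute the left side: (1/(2π)) [∫_0^π 11^2 dx + ∫_π^{2π} (-7)^2 dx] = (1/(2π)) · (121π + 49π) = (121 + 49)/2 = 85.
So Σ_{n ∈ Z} |c_n|^2 = 85.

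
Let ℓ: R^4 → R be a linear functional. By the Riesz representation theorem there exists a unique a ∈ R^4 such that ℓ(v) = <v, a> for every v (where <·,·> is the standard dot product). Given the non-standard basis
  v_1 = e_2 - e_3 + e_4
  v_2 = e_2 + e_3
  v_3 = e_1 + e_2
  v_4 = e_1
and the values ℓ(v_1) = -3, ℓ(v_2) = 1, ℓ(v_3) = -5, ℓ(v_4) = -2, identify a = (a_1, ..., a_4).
a = (-2, -3, 4, 4)

Write a = (a_1, ..., a_4) in the standard basis. For each basis vector v_i, ℓ(v_i) = <v_i, a> is a linear equation in the a_j's. Collect the n equations into a matrix system V a = ℓ, where row i of V is v_i (expressed in the standard basis). Since V is invertible (lower-triangular with 1s on the diagonal, up to permutation), solve by back-substitution:
  V =
[[0, 1, -1, 1],
 [0, 1, 1, 0],
 [1, 1, 0, 0],
 [1, 0, 0, 0]]
  V a = (-3, 1, -5, -2)
Solving gives a = (-2, -3, 4, 4).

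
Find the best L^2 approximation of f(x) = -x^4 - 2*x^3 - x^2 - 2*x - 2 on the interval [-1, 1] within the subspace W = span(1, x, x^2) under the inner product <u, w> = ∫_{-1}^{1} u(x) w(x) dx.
g(x) = -13*x^2/7 - 16*x/5 - 67/35

The best approximation g ∈ W is the orthogonal projection of f onto W. Writing g = a_0 + a_1 x + a_2 x^2, the coefficients solve the normal equations G · a = b where
  G_{ij} = <φ_i, φ_j> and b_i = <f, φ_i>, with φ_0 = 1, φ_1 = x, φ_2 = x^2.
G =
  [2, 0, 2/3]
  [0, 2/3, 0]
  [2/3, 0, 2/5],
b = (-76/15, -32/15, -212/105).
Solving gives a_0 = -67/35, a_1 = -16/5, a_2 = -13/7, so
  g(x) = -13*x^2/7 - 16*x/5 - 67/35.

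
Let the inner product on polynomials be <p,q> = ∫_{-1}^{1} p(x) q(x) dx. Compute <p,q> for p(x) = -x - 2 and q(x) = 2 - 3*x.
<p,q> = -6

Expand the product: p(x)·q(x) = 3*x^2 + 4*x - 4.
∫_{-1}^{1} of each monomial x^k gives [2/(k+1) if k even, 0 if k odd]. Integrating term-by-term (or equivalently evaluating the antiderivative F(x) = x^3 + 2*x^2 - 4*x at the endpoints):
  F(1) − F(−1) = -1 − (5) = -6.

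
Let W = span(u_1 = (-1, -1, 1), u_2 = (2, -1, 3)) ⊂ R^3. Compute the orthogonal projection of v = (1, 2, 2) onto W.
proj_W(v) = (33/19, 3/19, 17/19)

Set up U = [u_1 | ... | u_2] ∈ R^(3×2). The projector onto W = col(U) is P = U (U^T U)^(-1) U^T.
Compute U^T U =
  [3, 2]
  [2, 14],
and U^T v = (-1, 6).
Solve U^T U · c = U^T v for the coefficients: c = (-13/19, 10/19). The projection is proj_W(v) = U c.
Check: (v - proj_W(v)) · u_1 = 0  (should be 0).
Check: (v - proj_W(v)) · u_2 = 0  (should be 0).
Result: proj_W(v) = (33/19, 3/19, 17/19).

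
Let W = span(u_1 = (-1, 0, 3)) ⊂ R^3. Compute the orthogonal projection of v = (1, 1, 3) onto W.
proj_W(v) = (-4/5, 0, 12/5)

Set up U = [u_1 | ... | u_1] ∈ R^(3×1). The projector onto W = col(U) is P = U (U^T U)^(-1) U^T.
Compute U^T U =
  [10],
and U^T v = (8).
Solve U^T U · c = U^T v for the coefficients: c = (4/5). The projection is proj_W(v) = U c.
Check: (v - proj_W(v)) · u_1 = 0  (should be 0).
Result: proj_W(v) = (-4/5, 0, 12/5).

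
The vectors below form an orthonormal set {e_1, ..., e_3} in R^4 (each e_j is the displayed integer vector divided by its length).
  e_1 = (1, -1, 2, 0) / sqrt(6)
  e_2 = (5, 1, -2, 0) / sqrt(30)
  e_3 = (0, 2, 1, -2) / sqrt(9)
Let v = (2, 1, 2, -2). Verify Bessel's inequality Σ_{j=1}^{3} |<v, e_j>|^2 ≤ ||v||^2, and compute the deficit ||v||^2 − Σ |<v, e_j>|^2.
Σ |<v, e_j>|^2 = 581/45; ||v||^2 = 13; deficit = 4/45

Write each e_j = u_j / sqrt(<u_j, u_j>) where u_j is the displayed integer vector. Then <v, e_j> = <v, u_j> / sqrt(<u_j, u_j>), so |<v, e_j>|^2 = <v, u_j>^2 / <u_j, u_j>.
Coefficients: <v, e_1> = 5/sqrt(6), <v, e_2> = 7/sqrt(30), <v, e_3> = 8/sqrt(9).
Square and sum: Σ |<v, e_j>|^2 = 581/45.
Compute ||v||^2 = v·v = 13.
Deficit = 13 − 581/45 = 4/45 ≥ 0, confirming Bessel's inequality. (The deficit equals ||v − Σ <v,e_j> e_j||^2, the squared distance from v to span{e_j}.)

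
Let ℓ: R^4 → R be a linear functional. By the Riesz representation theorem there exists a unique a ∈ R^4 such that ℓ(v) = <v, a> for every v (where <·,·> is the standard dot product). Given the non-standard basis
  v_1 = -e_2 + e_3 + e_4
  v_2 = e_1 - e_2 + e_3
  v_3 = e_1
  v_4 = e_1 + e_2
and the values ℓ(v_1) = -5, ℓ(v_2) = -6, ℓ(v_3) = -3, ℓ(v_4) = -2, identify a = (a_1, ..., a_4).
a = (-3, 1, -2, -2)

Write a = (a_1, ..., a_4) in the standard basis. For each basis vector v_i, ℓ(v_i) = <v_i, a> is a linear equation in the a_j's. Collect the n equations into a matrix system V a = ℓ, where row i of V is v_i (expressed in the standard basis). Since V is invertible (lower-triangular with 1s on the diagonal, up to permutation), solve by back-substitution:
  V =
[[0, -1, 1, 1],
 [1, -1, 1, 0],
 [1, 0, 0, 0],
 [1, 1, 0, 0]]
  V a = (-5, -6, -3, -2)
Solving gives a = (-3, 1, -2, -2).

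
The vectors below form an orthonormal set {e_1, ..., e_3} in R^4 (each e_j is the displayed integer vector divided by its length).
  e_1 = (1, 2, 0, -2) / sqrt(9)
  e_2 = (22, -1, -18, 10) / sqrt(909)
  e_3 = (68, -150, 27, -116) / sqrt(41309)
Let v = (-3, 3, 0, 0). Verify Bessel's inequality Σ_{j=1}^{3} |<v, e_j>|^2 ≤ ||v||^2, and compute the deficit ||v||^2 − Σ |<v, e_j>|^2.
Σ |<v, e_j>|^2 = 6786/409; ||v||^2 = 18; deficit = 576/409

Write each e_j = u_j / sqrt(<u_j, u_j>) where u_j is the displayed integer vector. Then <v, e_j> = <v, u_j> / sqrt(<u_j, u_j>), so |<v, e_j>|^2 = <v, u_j>^2 / <u_j, u_j>.
Coefficients: <v, e_1> = 3/sqrt(9), <v, e_2> = -69/sqrt(909), <v, e_3> = -654/sqrt(41309).
Square and sum: Σ |<v, e_j>|^2 = 6786/409.
Compute ||v||^2 = v·v = 18.
Deficit = 18 − 6786/409 = 576/409 ≥ 0, confirming Bessel's inequality. (The deficit equals ||v − Σ <v,e_j> e_j||^2, the squared distance from v to span{e_j}.)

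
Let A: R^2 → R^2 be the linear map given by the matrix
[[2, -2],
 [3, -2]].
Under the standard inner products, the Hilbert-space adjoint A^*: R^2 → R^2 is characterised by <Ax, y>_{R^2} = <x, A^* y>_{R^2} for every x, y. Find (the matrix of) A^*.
A^* = A^T =
[[2, 3],
 [-2, -2]]

For real matrices with standard dot products, the defining identity <Ax, y> = <x, A^* y> gives (Ax)^T y = x^T (A^*) y, i.e. x^T A^T y = x^T (A^*) y. Since this holds for all x, y, we must have A^* = A^T. Therefore
A^* =
[[2, 3],
 [-2, -2]].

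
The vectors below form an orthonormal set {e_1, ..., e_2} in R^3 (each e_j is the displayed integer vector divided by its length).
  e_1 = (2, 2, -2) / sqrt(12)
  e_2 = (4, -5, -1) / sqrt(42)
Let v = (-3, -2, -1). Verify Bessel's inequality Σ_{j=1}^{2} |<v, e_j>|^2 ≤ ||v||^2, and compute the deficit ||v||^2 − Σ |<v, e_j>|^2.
Σ |<v, e_j>|^2 = 75/14; ||v||^2 = 14; deficit = 121/14

Write each e_j = u_j / sqrt(<u_j, u_j>) where u_j is the displayed integer vector. Then <v, e_j> = <v, u_j> / sqrt(<u_j, u_j>), so |<v, e_j>|^2 = <v, u_j>^2 / <u_j, u_j>.
Coefficients: <v, e_1> = -8/sqrt(12), <v, e_2> = -1/sqrt(42).
Square and sum: Σ |<v, e_j>|^2 = 75/14.
Compute ||v||^2 = v·v = 14.
Deficit = 14 − 75/14 = 121/14 ≥ 0, confirming Bessel's inequality. (The deficit equals ||v − Σ <v,e_j> e_j||^2, the squared distance from v to span{e_j}.)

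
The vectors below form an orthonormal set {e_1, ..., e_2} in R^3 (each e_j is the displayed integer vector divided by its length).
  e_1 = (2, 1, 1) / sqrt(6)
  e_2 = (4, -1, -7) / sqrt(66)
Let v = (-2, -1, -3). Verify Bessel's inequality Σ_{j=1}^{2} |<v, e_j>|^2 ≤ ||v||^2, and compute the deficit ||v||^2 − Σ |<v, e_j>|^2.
Σ |<v, e_j>|^2 = 150/11; ||v||^2 = 14; deficit = 4/11

Write each e_j = u_j / sqrt(<u_j, u_j>) where u_j is the displayed integer vector. Then <v, e_j> = <v, u_j> / sqrt(<u_j, u_j>), so |<v, e_j>|^2 = <v, u_j>^2 / <u_j, u_j>.
Coefficients: <v, e_1> = -8/sqrt(6), <v, e_2> = 14/sqrt(66).
Square and sum: Σ |<v, e_j>|^2 = 150/11.
Compute ||v||^2 = v·v = 14.
Deficit = 14 − 150/11 = 4/11 ≥ 0, confirming Bessel's inequality. (The deficit equals ||v − Σ <v,e_j> e_j||^2, the squared distance from v to span{e_j}.)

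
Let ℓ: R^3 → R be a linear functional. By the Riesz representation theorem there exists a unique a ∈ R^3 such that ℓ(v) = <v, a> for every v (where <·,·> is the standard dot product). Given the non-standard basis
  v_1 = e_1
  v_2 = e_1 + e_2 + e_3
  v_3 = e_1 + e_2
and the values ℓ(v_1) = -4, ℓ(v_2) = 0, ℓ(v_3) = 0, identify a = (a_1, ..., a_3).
a = (-4, 4, 0)

Write a = (a_1, ..., a_3) in the standard basis. For each basis vector v_i, ℓ(v_i) = <v_i, a> is a linear equation in the a_j's. Collect the n equations into a matrix system V a = ℓ, where row i of V is v_i (expressed in the standard basis). Since V is invertible (lower-triangular with 1s on the diagonal, up to permutation), solve by back-substitution:
  V =
[[1, 0, 0],
 [1, 1, 1],
 [1, 1, 0]]
  V a = (-4, 0, 0)
Solving gives a = (-4, 4, 0).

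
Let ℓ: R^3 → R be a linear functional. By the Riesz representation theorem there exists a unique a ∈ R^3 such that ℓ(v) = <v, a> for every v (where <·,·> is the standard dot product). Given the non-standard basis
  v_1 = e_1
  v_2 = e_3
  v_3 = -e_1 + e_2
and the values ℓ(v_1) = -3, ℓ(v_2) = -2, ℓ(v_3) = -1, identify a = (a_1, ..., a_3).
a = (-3, -4, -2)

Write a = (a_1, ..., a_3) in the standard basis. For each basis vector v_i, ℓ(v_i) = <v_i, a> is a linear equation in the a_j's. Collect the n equations into a matrix system V a = ℓ, where row i of V is v_i (expressed in the standard basis). Since V is invertible (lower-triangular with 1s on the diagonal, up to permutation), solve by back-substitution:
  V =
[[1, 0, 0],
 [0, 0, 1],
 [-1, 1, 0]]
  V a = (-3, -2, -1)
Solving gives a = (-3, -4, -2).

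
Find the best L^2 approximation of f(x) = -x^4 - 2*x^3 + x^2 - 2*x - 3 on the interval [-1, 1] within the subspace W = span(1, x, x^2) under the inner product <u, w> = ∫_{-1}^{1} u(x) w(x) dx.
g(x) = x^2/7 - 16*x/5 - 102/35

The best approximation g ∈ W is the orthogonal projection of f onto W. Writing g = a_0 + a_1 x + a_2 x^2, the coefficients solve the normal equations G · a = b where
  G_{ij} = <φ_i, φ_j> and b_i = <f, φ_i>, with φ_0 = 1, φ_1 = x, φ_2 = x^2.
G =
  [2, 0, 2/3]
  [0, 2/3, 0]
  [2/3, 0, 2/5],
b = (-86/15, -32/15, -66/35).
Solving gives a_0 = -102/35, a_1 = -16/5, a_2 = 1/7, so
  g(x) = x^2/7 - 16*x/5 - 102/35.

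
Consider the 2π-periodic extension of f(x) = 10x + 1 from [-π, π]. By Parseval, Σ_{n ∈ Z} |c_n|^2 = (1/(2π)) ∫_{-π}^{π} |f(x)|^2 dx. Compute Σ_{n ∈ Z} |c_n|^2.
Σ |c_n|^2 = 100π^2/3 + 1

Expand and integrate term by term over [-π, π]:
  ∫ (10x)^2 dx = 100·(2π^3/3); ∫ 2·10·(1)·x dx = 0 (odd integrand); ∫ 1^2 dx = 1·2π.
So (1/(2π)) ∫_{-π}^{π} (10x + 1)^2 dx = 100π^2/3 + 1 = 100π^2/3 + 1.
Parseval ⇒ Σ |c_n|^2 = 100π^2/3 + 1.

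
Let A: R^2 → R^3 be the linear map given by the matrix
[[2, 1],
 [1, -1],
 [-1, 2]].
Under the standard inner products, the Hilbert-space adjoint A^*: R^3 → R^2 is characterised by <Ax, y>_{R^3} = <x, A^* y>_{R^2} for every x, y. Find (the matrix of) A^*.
A^* = A^T =
[[2, 1, -1],
 [1, -1, 2]]

For real matrices with standard dot products, the defining identity <Ax, y> = <x, A^* y> gives (Ax)^T y = x^T (A^*) y, i.e. x^T A^T y = x^T (A^*) y. Since this holds for all x, y, we must have A^* = A^T. Therefore
A^* =
[[2, 1, -1],
 [1, -1, 2]].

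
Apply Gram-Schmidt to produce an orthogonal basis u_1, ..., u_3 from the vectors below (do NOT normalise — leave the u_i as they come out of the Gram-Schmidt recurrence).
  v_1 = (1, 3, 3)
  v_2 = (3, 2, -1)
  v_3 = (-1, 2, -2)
Orthogonal basis:
  u_1 = (1, 3, 3)
  u_2 = (51/19, 20/19, -37/19)
  u_3 = (-387/230, 43/23, -301/230)

Apply the Gram-Schmidt recurrence
  u_1 = v_1
  u_i = v_i − Σ_{j<i} ((v_i · u_j) / (u_j · u_j)) · u_j.

Step by step this gives:
  u_1 = (1, 3, 3)
  u_2 = (51/19, 20/19, -37/19)
  u_3 = (-387/230, 43/23, -301/230)

Orthogonality check:
  u_2 · u_1 = 0 (should be 0)
  u_3 · u_1 = 0 (should be 0)
  u_3 · u_2 = 0 (should be 0)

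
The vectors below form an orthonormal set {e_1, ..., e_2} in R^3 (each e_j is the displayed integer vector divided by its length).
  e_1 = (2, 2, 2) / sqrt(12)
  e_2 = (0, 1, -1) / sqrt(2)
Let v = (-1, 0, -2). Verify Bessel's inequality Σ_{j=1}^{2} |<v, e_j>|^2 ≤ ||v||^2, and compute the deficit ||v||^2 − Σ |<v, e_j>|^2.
Σ |<v, e_j>|^2 = 5; ||v||^2 = 5; deficit = 0

Write each e_j = u_j / sqrt(<u_j, u_j>) where u_j is the displayed integer vector. Then <v, e_j> = <v, u_j> / sqrt(<u_j, u_j>), so |<v, e_j>|^2 = <v, u_j>^2 / <u_j, u_j>.
Coefficients: <v, e_1> = -6/sqrt(12), <v, e_2> = 2/sqrt(2).
Square and sum: Σ |<v, e_j>|^2 = 5.
Compute ||v||^2 = v·v = 5.
Deficit = 5 − 5 = 0 ≥ 0, confirming Bessel's inequality. (The deficit equals ||v − Σ <v,e_j> e_j||^2, the squared distance from v to span{e_j}.)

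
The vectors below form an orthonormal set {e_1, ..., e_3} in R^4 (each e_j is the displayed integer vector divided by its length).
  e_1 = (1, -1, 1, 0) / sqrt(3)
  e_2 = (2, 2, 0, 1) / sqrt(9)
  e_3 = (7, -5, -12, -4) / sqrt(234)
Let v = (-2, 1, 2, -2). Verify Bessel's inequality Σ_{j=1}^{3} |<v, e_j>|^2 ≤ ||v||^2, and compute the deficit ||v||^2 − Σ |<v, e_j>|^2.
Σ |<v, e_j>|^2 = 191/26; ||v||^2 = 13; deficit = 147/26

Write each e_j = u_j / sqrt(<u_j, u_j>) where u_j is the displayed integer vector. Then <v, e_j> = <v, u_j> / sqrt(<u_j, u_j>), so |<v, e_j>|^2 = <v, u_j>^2 / <u_j, u_j>.
Coefficients: <v, e_1> = -1/sqrt(3), <v, e_2> = -4/sqrt(9), <v, e_3> = -35/sqrt(234).
Square and sum: Σ |<v, e_j>|^2 = 191/26.
Compute ||v||^2 = v·v = 13.
Deficit = 13 − 191/26 = 147/26 ≥ 0, confirming Bessel's inequality. (The deficit equals ||v − Σ <v,e_j> e_j||^2, the squared distance from v to span{e_j}.)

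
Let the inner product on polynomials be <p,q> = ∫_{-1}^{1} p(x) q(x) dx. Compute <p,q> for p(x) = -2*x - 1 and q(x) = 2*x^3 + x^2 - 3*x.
<p,q> = 26/15

Expand the product: p(x)·q(x) = -4*x^4 - 4*x^3 + 5*x^2 + 3*x.
∫_{-1}^{1} of each monomial x^k gives [2/(k+1) if k even, 0 if k odd]. Integrating term-by-term (or equivalently evaluating the antiderivative F(x) = -4*x^5/5 - x^4 + 5*x^3/3 + 3*x^2/2 at the endpoints):
  F(1) − F(−1) = 41/30 − (-11/30) = 26/15.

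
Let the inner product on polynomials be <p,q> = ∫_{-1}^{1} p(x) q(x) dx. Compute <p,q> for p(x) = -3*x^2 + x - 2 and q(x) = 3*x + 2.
<p,q> = -10

Expand the product: p(x)·q(x) = -9*x^3 - 3*x^2 - 4*x - 4.
∫_{-1}^{1} of each monomial x^k gives [2/(k+1) if k even, 0 if k odd]. Integrating term-by-term (or equivalently evaluating the antiderivative F(x) = -9*x^4/4 - x^3 - 2*x^2 - 4*x at the endpoints):
  F(1) − F(−1) = -37/4 − (3/4) = -10.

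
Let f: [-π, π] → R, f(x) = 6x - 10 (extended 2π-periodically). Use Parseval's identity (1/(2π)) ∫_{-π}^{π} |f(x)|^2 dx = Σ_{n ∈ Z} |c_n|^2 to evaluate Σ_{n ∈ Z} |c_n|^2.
Σ |c_n|^2 = 12π^2 + 100

Expand and integrate term by term over [-π, π]:
  ∫ (6x)^2 dx = 36·(2π^3/3); ∫ 2·6·(-10)·x dx = 0 (odd integrand); ∫ (-10)^2 dx = 100·2π.
So (1/(2π)) ∫_{-π}^{π} (6x - 10)^2 dx = 36π^2/3 + 100 = 12π^2 + 100.
Parseval ⇒ Σ |c_n|^2 = 12π^2 + 100.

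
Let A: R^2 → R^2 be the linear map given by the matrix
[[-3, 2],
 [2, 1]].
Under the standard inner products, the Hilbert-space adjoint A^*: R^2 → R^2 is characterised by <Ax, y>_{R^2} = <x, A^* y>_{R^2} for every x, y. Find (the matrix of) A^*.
A^* = A^T =
[[-3, 2],
 [2, 1]]

For real matrices with standard dot products, the defining identity <Ax, y> = <x, A^* y> gives (Ax)^T y = x^T (A^*) y, i.e. x^T A^T y = x^T (A^*) y. Since this holds for all x, y, we must have A^* = A^T. Therefore
A^* =
[[-3, 2],
 [2, 1]].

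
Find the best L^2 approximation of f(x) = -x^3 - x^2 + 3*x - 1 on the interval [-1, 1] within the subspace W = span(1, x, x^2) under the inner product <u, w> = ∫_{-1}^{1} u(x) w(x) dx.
g(x) = -x^2 + 12*x/5 - 1

The best approximation g ∈ W is the orthogonal projection of f onto W. Writing g = a_0 + a_1 x + a_2 x^2, the coefficients solve the normal equations G · a = b where
  G_{ij} = <φ_i, φ_j> and b_i = <f, φ_i>, with φ_0 = 1, φ_1 = x, φ_2 = x^2.
G =
  [2, 0, 2/3]
  [0, 2/3, 0]
  [2/3, 0, 2/5],
b = (-8/3, 8/5, -16/15).
Solving gives a_0 = -1, a_1 = 12/5, a_2 = -1, so
  g(x) = -x^2 + 12*x/5 - 1.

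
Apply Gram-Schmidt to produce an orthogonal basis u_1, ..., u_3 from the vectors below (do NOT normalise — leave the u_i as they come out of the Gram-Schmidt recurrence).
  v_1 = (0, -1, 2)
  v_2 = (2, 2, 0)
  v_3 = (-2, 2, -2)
Orthogonal basis:
  u_1 = (0, -1, 2)
  u_2 = (2, 8/5, 4/5)
  u_3 = (-4/3, 4/3, 2/3)

Apply the Gram-Schmidt recurrence
  u_1 = v_1
  u_i = v_i − Σ_{j<i} ((v_i · u_j) / (u_j · u_j)) · u_j.

Step by step this gives:
  u_1 = (0, -1, 2)
  u_2 = (2, 8/5, 4/5)
  u_3 = (-4/3, 4/3, 2/3)

Orthogonality check:
  u_2 · u_1 = 0 (should be 0)
  u_3 · u_1 = 0 (should be 0)
  u_3 · u_2 = 0 (should be 0)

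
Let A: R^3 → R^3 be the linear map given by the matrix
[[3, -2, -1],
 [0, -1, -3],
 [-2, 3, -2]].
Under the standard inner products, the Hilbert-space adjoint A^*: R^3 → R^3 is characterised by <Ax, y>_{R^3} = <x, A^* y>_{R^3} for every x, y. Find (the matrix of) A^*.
A^* = A^T =
[[3, 0, -2],
 [-2, -1, 3],
 [-1, -3, -2]]

For real matrices with standard dot products, the defining identity <Ax, y> = <x, A^* y> gives (Ax)^T y = x^T (A^*) y, i.e. x^T A^T y = x^T (A^*) y. Since this holds for all x, y, we must have A^* = A^T. Therefore
A^* =
[[3, 0, -2],
 [-2, -1, 3],
 [-1, -3, -2]].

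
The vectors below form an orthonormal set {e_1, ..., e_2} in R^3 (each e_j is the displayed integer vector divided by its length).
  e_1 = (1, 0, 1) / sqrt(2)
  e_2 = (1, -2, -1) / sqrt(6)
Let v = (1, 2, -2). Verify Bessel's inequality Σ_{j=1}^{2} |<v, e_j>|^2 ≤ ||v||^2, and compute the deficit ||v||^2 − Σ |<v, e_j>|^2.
Σ |<v, e_j>|^2 = 2/3; ||v||^2 = 9; deficit = 25/3

Write each e_j = u_j / sqrt(<u_j, u_j>) where u_j is the displayed integer vector. Then <v, e_j> = <v, u_j> / sqrt(<u_j, u_j>), so |<v, e_j>|^2 = <v, u_j>^2 / <u_j, u_j>.
Coefficients: <v, e_1> = -1/sqrt(2), <v, e_2> = -1/sqrt(6).
Square and sum: Σ |<v, e_j>|^2 = 2/3.
Compute ||v||^2 = v·v = 9.
Deficit = 9 − 2/3 = 25/3 ≥ 0, confirming Bessel's inequality. (The deficit equals ||v − Σ <v,e_j> e_j||^2, the squared distance from v to span{e_j}.)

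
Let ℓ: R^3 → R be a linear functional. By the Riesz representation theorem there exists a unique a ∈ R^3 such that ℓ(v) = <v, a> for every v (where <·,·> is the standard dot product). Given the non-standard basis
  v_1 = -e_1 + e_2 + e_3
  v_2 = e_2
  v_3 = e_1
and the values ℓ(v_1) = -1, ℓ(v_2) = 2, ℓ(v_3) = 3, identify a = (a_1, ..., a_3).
a = (3, 2, 0)

Write a = (a_1, ..., a_3) in the standard basis. For each basis vector v_i, ℓ(v_i) = <v_i, a> is a linear equation in the a_j's. Collect the n equations into a matrix system V a = ℓ, where row i of V is v_i (expressed in the standard basis). Since V is invertible (lower-triangular with 1s on the diagonal, up to permutation), solve by back-substitution:
  V =
[[-1, 1, 1],
 [0, 1, 0],
 [1, 0, 0]]
  V a = (-1, 2, 3)
Solving gives a = (3, 2, 0).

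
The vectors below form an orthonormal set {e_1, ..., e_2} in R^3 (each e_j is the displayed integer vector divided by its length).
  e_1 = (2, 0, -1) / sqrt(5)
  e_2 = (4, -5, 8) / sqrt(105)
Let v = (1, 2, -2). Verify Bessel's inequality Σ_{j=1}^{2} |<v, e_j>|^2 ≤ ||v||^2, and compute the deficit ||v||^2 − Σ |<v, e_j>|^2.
Σ |<v, e_j>|^2 = 164/21; ||v||^2 = 9; deficit = 25/21

Write each e_j = u_j / sqrt(<u_j, u_j>) where u_j is the displayed integer vector. Then <v, e_j> = <v, u_j> / sqrt(<u_j, u_j>), so |<v, e_j>|^2 = <v, u_j>^2 / <u_j, u_j>.
Coefficients: <v, e_1> = 4/sqrt(5), <v, e_2> = -22/sqrt(105).
Square and sum: Σ |<v, e_j>|^2 = 164/21.
Compute ||v||^2 = v·v = 9.
Deficit = 9 − 164/21 = 25/21 ≥ 0, confirming Bessel's inequality. (The deficit equals ||v − Σ <v,e_j> e_j||^2, the squared distance from v to span{e_j}.)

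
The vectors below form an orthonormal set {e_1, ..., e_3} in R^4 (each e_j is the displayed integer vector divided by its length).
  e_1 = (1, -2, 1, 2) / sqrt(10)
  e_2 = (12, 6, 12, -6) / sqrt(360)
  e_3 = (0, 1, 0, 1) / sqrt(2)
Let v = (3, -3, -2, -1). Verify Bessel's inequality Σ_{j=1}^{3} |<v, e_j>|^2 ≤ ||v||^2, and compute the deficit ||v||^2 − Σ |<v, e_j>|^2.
Σ |<v, e_j>|^2 = 21/2; ||v||^2 = 23; deficit = 25/2

Write each e_j = u_j / sqrt(<u_j, u_j>) where u_j is the displayed integer vector. Then <v, e_j> = <v, u_j> / sqrt(<u_j, u_j>), so |<v, e_j>|^2 = <v, u_j>^2 / <u_j, u_j>.
Coefficients: <v, e_1> = 5/sqrt(10), <v, e_2> = 0/sqrt(360), <v, e_3> = -4/sqrt(2).
Square and sum: Σ |<v, e_j>|^2 = 21/2.
Compute ||v||^2 = v·v = 23.
Deficit = 23 − 21/2 = 25/2 ≥ 0, confirming Bessel's inequality. (The deficit equals ||v − Σ <v,e_j> e_j||^2, the squared distance from v to span{e_j}.)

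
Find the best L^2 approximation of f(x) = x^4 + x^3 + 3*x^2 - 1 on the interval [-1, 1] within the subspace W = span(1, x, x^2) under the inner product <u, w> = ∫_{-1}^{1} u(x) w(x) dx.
g(x) = 27*x^2/7 + 3*x/5 - 38/35

The best approximation g ∈ W is the orthogonal projection of f onto W. Writing g = a_0 + a_1 x + a_2 x^2, the coefficients solve the normal equations G · a = b where
  G_{ij} = <φ_i, φ_j> and b_i = <f, φ_i>, with φ_0 = 1, φ_1 = x, φ_2 = x^2.
G =
  [2, 0, 2/3]
  [0, 2/3, 0]
  [2/3, 0, 2/5],
b = (2/5, 2/5, 86/105).
Solving gives a_0 = -38/35, a_1 = 3/5, a_2 = 27/7, so
  g(x) = 27*x^2/7 + 3*x/5 - 38/35.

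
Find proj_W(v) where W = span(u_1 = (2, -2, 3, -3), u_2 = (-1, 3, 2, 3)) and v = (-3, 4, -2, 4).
proj_W(v) = (-404/159, 568/159, -319/159, 243/53)

Set up U = [u_1 | ... | u_2] ∈ R^(4×2). The projector onto W = col(U) is P = U (U^T U)^(-1) U^T.
Compute U^T U =
  [26, -11]
  [-11, 23],
and U^T v = (-32, 23).
Solve U^T U · c = U^T v for the coefficients: c = (-161/159, 82/159). The projection is proj_W(v) = U c.
Check: (v - proj_W(v)) · u_1 = 0  (should be 0).
Check: (v - proj_W(v)) · u_2 = 0  (should be 0).
Result: proj_W(v) = (-404/159, 568/159, -319/159, 243/53).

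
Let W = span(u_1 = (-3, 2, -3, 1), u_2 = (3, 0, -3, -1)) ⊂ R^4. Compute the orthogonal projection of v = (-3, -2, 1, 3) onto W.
proj_W(v) = (-315/109, 40/109, 195/109, 105/109)

Set up U = [u_1 | ... | u_2] ∈ R^(4×2). The projector onto W = col(U) is P = U (U^T U)^(-1) U^T.
Compute U^T U =
  [23, -1]
  [-1, 19],
and U^T v = (5, -15).
Solve U^T U · c = U^T v for the coefficients: c = (20/109, -85/109). The projection is proj_W(v) = U c.
Check: (v - proj_W(v)) · u_1 = 0  (should be 0).
Check: (v - proj_W(v)) · u_2 = 0  (should be 0).
Result: proj_W(v) = (-315/109, 40/109, 195/109, 105/109).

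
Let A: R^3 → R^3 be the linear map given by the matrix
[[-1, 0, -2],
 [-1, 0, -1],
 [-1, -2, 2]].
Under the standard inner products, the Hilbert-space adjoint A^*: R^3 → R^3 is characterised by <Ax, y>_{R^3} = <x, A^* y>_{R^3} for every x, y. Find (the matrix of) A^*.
A^* = A^T =
[[-1, -1, -1],
 [0, 0, -2],
 [-2, -1, 2]]

For real matrices with standard dot products, the defining identity <Ax, y> = <x, A^* y> gives (Ax)^T y = x^T (A^*) y, i.e. x^T A^T y = x^T (A^*) y. Since this holds for all x, y, we must have A^* = A^T. Therefore
A^* =
[[-1, -1, -1],
 [0, 0, -2],
 [-2, -1, 2]].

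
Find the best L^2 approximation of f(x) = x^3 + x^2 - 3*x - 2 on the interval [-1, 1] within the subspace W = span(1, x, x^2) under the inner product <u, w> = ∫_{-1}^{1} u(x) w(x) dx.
g(x) = x^2 - 12*x/5 - 2

The best approximation g ∈ W is the orthogonal projection of f onto W. Writing g = a_0 + a_1 x + a_2 x^2, the coefficients solve the normal equations G · a = b where
  G_{ij} = <φ_i, φ_j> and b_i = <f, φ_i>, with φ_0 = 1, φ_1 = x, φ_2 = x^2.
G =
  [2, 0, 2/3]
  [0, 2/3, 0]
  [2/3, 0, 2/5],
b = (-10/3, -8/5, -14/15).
Solving gives a_0 = -2, a_1 = -12/5, a_2 = 1, so
  g(x) = x^2 - 12*x/5 - 2.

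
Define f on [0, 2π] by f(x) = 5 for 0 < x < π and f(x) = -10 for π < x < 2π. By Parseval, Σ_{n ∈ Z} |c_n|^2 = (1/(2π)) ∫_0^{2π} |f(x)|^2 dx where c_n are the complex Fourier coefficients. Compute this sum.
Σ |c_n|^2 = 125/2

Parseval equates the L^2 energy of f (normalised by 1/(2π)) with the ℓ^2 sum of its Fourier coefficients: (1/(2π)) ∫_0^{2π} |f|^2 = Σ |c_n|^2.
Compute the left side: (1/(2π)) [∫_0^π 5^2 dx + ∫_π^{2π} (-10)^2 dx] = (1/(2π)) · (25π + 100π) = (25 + 100)/2 = 125/2.
So Σ_{n ∈ Z} |c_n|^2 = 125/2.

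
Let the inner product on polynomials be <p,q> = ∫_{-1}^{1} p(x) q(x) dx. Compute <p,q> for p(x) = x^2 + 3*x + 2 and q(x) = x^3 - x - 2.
<p,q> = -152/15

Expand the product: p(x)·q(x) = x^5 + 3*x^4 + x^3 - 5*x^2 - 8*x - 4.
∫_{-1}^{1} of each monomial x^k gives [2/(k+1) if k even, 0 if k odd]. Integrating term-by-term (or equivalently evaluating the antiderivative F(x) = x^6/6 + 3*x^5/5 + x^4/4 - 5*x^3/3 - 4*x^2 - 4*x at the endpoints):
  F(1) − F(−1) = -173/20 − (89/60) = -152/15.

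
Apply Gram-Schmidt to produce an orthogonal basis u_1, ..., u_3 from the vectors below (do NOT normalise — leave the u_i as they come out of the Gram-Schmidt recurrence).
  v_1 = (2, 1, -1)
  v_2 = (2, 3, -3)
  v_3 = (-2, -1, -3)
Orthogonal basis:
  u_1 = (2, 1, -1)
  u_2 = (-4/3, 4/3, -4/3)
  u_3 = (0, -2, -2)

Apply the Gram-Schmidt recurrence
  u_1 = v_1
  u_i = v_i − Σ_{j<i} ((v_i · u_j) / (u_j · u_j)) · u_j.

Step by step this gives:
  u_1 = (2, 1, -1)
  u_2 = (-4/3, 4/3, -4/3)
  u_3 = (0, -2, -2)

Orthogonality check:
  u_2 · u_1 = 0 (should be 0)
  u_3 · u_1 = 0 (should be 0)
  u_3 · u_2 = 0 (should be 0)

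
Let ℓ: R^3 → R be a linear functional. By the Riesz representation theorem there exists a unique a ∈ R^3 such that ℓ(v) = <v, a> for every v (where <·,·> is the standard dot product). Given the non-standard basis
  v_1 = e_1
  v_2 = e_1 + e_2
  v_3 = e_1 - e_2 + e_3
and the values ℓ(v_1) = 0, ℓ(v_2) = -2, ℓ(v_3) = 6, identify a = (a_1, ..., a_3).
a = (0, -2, 4)

Write a = (a_1, ..., a_3) in the standard basis. For each basis vector v_i, ℓ(v_i) = <v_i, a> is a linear equation in the a_j's. Collect the n equations into a matrix system V a = ℓ, where row i of V is v_i (expressed in the standard basis). Since V is invertible (lower-triangular with 1s on the diagonal, up to permutation), solve by back-substitution:
  V =
[[1, 0, 0],
 [1, 1, 0],
 [1, -1, 1]]
  V a = (0, -2, 6)
Solving gives a = (0, -2, 4).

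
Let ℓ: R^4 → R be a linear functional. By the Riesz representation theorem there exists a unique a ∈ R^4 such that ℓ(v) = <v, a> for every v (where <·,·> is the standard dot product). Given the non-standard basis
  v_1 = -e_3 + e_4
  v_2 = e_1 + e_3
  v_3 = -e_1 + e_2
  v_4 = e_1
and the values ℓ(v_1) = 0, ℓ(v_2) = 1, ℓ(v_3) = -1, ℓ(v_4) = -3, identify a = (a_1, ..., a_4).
a = (-3, -4, 4, 4)

Write a = (a_1, ..., a_4) in the standard basis. For each basis vector v_i, ℓ(v_i) = <v_i, a> is a linear equation in the a_j's. Collect the n equations into a matrix system V a = ℓ, where row i of V is v_i (expressed in the standard basis). Since V is invertible (lower-triangular with 1s on the diagonal, up to permutation), solve by back-substitution:
  V =
[[0, 0, -1, 1],
 [1, 0, 1, 0],
 [-1, 1, 0, 0],
 [1, 0, 0, 0]]
  V a = (0, 1, -1, -3)
Solving gives a = (-3, -4, 4, 4).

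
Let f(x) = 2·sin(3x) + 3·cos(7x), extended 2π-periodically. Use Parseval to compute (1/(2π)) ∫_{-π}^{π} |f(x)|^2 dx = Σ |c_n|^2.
Σ |c_n|^2 = 13/2

Expand |f|^2 and use orthogonality of {sin(nx), cos(mx)} on [-π, π]:
  ∫_{-π}^{π} sin(nx)^2 dx = π, ∫ cos(mx)^2 dx = π, and cross terms integrate to 0.
So ∫_{-π}^{π} f(x)^2 dx = 2^2 · π + 3^2 · π = (4 + 9)π.
Divide by 2π: (4 + 9)/2 = 13/2.
By Parseval, this equals Σ |c_n|^2.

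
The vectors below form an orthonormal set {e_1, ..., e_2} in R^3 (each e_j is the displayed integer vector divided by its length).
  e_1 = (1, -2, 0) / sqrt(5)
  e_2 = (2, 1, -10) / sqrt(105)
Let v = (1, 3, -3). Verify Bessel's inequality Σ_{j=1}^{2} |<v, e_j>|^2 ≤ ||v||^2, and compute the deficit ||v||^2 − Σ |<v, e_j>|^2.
Σ |<v, e_j>|^2 = 50/3; ||v||^2 = 19; deficit = 7/3

Write each e_j = u_j / sqrt(<u_j, u_j>) where u_j is the displayed integer vector. Then <v, e_j> = <v, u_j> / sqrt(<u_j, u_j>), so |<v, e_j>|^2 = <v, u_j>^2 / <u_j, u_j>.
Coefficients: <v, e_1> = -5/sqrt(5), <v, e_2> = 35/sqrt(105).
Square and sum: Σ |<v, e_j>|^2 = 50/3.
Compute ||v||^2 = v·v = 19.
Deficit = 19 − 50/3 = 7/3 ≥ 0, confirming Bessel's inequality. (The deficit equals ||v − Σ <v,e_j> e_j||^2, the squared distance from v to span{e_j}.)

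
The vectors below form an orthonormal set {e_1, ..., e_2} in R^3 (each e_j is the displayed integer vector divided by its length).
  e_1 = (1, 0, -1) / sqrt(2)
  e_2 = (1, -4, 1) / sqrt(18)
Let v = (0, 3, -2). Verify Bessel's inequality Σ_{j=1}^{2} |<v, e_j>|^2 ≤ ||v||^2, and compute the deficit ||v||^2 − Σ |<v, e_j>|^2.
Σ |<v, e_j>|^2 = 116/9; ||v||^2 = 13; deficit = 1/9

Write each e_j = u_j / sqrt(<u_j, u_j>) where u_j is the displayed integer vector. Then <v, e_j> = <v, u_j> / sqrt(<u_j, u_j>), so |<v, e_j>|^2 = <v, u_j>^2 / <u_j, u_j>.
Coefficients: <v, e_1> = 2/sqrt(2), <v, e_2> = -14/sqrt(18).
Square and sum: Σ |<v, e_j>|^2 = 116/9.
Compute ||v||^2 = v·v = 13.
Deficit = 13 − 116/9 = 1/9 ≥ 0, confirming Bessel's inequality. (The deficit equals ||v − Σ <v,e_j> e_j||^2, the squared distance from v to span{e_j}.)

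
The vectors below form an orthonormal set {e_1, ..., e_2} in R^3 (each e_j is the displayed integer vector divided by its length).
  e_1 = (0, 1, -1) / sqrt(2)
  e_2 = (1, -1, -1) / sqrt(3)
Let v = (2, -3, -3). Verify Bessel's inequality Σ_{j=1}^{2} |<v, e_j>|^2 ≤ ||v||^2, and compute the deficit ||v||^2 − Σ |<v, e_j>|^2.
Σ |<v, e_j>|^2 = 64/3; ||v||^2 = 22; deficit = 2/3

Write each e_j = u_j / sqrt(<u_j, u_j>) where u_j is the displayed integer vector. Then <v, e_j> = <v, u_j> / sqrt(<u_j, u_j>), so |<v, e_j>|^2 = <v, u_j>^2 / <u_j, u_j>.
Coefficients: <v, e_1> = 0/sqrt(2), <v, e_2> = 8/sqrt(3).
Square and sum: Σ |<v, e_j>|^2 = 64/3.
Compute ||v||^2 = v·v = 22.
Deficit = 22 − 64/3 = 2/3 ≥ 0, confirming Bessel's inequality. (The deficit equals ||v − Σ <v,e_j> e_j||^2, the squared distance from v to span{e_j}.)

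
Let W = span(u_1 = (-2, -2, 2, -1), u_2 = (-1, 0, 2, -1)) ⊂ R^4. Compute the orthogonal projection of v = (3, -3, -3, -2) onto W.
proj_W(v) = (13/29, -50/29, -76/29, 38/29)

Set up U = [u_1 | ... | u_2] ∈ R^(4×2). The projector onto W = col(U) is P = U (U^T U)^(-1) U^T.
Compute U^T U =
  [13, 7]
  [7, 6],
and U^T v = (-4, -7).
Solve U^T U · c = U^T v for the coefficients: c = (25/29, -63/29). The projection is proj_W(v) = U c.
Check: (v - proj_W(v)) · u_1 = 0  (should be 0).
Check: (v - proj_W(v)) · u_2 = 0  (should be 0).
Result: proj_W(v) = (13/29, -50/29, -76/29, 38/29).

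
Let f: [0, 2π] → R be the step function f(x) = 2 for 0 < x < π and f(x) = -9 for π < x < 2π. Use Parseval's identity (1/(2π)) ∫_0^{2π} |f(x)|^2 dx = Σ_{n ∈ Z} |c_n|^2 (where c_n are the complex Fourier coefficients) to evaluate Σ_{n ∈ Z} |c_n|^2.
Σ |c_n|^2 = 85/2

Parseval equates the L^2 energy of f (normalised by 1/(2π)) with the ℓ^2 sum of its Fourier coefficients: (1/(2π)) ∫_0^{2π} |f|^2 = Σ |c_n|^2.
Compute the left side: (1/(2π)) [∫_0^π 2^2 dx + ∫_π^{2π} (-9)^2 dx] = (1/(2π)) · (4π + 81π) = (4 + 81)/2 = 85/2.
So Σ_{n ∈ Z} |c_n|^2 = 85/2.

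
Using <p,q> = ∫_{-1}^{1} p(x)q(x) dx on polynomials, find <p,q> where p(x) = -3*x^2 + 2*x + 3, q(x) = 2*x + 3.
<p,q> = 44/3

Expand the product: p(x)·q(x) = -6*x^3 - 5*x^2 + 12*x + 9.
∫_{-1}^{1} of each monomial x^k gives [2/(k+1) if k even, 0 if k odd]. Integrating term-by-term (or equivalently evaluating the antiderivative F(x) = -3*x^4/2 - 5*x^3/3 + 6*x^2 + 9*x at the endpoints):
  F(1) − F(−1) = 71/6 − (-17/6) = 44/3.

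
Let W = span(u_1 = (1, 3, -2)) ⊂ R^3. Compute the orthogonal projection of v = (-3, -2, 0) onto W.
proj_W(v) = (-9/14, -27/14, 9/7)

Set up U = [u_1 | ... | u_1] ∈ R^(3×1). The projector onto W = col(U) is P = U (U^T U)^(-1) U^T.
Compute U^T U =
  [14],
and U^T v = (-9).
Solve U^T U · c = U^T v for the coefficients: c = (-9/14). The projection is proj_W(v) = U c.
Check: (v - proj_W(v)) · u_1 = 0  (should be 0).
Result: proj_W(v) = (-9/14, -27/14, 9/7).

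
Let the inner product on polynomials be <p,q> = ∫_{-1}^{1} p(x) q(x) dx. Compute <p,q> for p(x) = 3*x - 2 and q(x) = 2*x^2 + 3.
<p,q> = -44/3

Expand the product: p(x)·q(x) = 6*x^3 - 4*x^2 + 9*x - 6.
∫_{-1}^{1} of each monomial x^k gives [2/(k+1) if k even, 0 if k odd]. Integrating term-by-term (or equivalently evaluating the antiderivative F(x) = 3*x^4/2 - 4*x^3/3 + 9*x^2/2 - 6*x at the endpoints):
  F(1) − F(−1) = -4/3 − (40/3) = -44/3.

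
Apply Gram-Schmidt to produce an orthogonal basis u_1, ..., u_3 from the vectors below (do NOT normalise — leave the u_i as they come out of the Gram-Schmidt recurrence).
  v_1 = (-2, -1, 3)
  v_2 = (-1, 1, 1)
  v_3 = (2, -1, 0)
Orthogonal basis:
  u_1 = (-2, -1, 3)
  u_2 = (-3/7, 9/7, 1/7)
  u_3 = (14/13, 7/26, 21/26)

Apply the Gram-Schmidt recurrence
  u_1 = v_1
  u_i = v_i − Σ_{j<i} ((v_i · u_j) / (u_j · u_j)) · u_j.

Step by step this gives:
  u_1 = (-2, -1, 3)
  u_2 = (-3/7, 9/7, 1/7)
  u_3 = (14/13, 7/26, 21/26)

Orthogonality check:
  u_2 · u_1 = 0 (should be 0)
  u_3 · u_1 = 0 (should be 0)
  u_3 · u_2 = 0 (should be 0)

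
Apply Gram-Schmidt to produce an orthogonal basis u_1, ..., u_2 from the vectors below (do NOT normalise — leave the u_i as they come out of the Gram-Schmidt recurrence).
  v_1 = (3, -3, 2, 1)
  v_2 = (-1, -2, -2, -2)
Orthogonal basis:
  u_1 = (3, -3, 2, 1)
  u_2 = (-14/23, -55/23, -40/23, -43/23)

Apply the Gram-Schmidt recurrence
  u_1 = v_1
  u_i = v_i − Σ_{j<i} ((v_i · u_j) / (u_j · u_j)) · u_j.

Step by step this gives:
  u_1 = (3, -3, 2, 1)
  u_2 = (-14/23, -55/23, -40/23, -43/23)

Orthogonality check:
  u_2 · u_1 = 0 (should be 0)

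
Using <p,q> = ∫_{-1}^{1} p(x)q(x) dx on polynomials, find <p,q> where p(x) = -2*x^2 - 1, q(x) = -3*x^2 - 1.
<p,q> = 116/15

Expand the product: p(x)·q(x) = 6*x^4 + 5*x^2 + 1.
∫_{-1}^{1} of each monomial x^k gives [2/(k+1) if k even, 0 if k odd]. Integrating term-by-term (or equivalently evaluating the antiderivative F(x) = 6*x^5/5 + 5*x^3/3 + x at the endpoints):
  F(1) − F(−1) = 58/15 − (-58/15) = 116/15.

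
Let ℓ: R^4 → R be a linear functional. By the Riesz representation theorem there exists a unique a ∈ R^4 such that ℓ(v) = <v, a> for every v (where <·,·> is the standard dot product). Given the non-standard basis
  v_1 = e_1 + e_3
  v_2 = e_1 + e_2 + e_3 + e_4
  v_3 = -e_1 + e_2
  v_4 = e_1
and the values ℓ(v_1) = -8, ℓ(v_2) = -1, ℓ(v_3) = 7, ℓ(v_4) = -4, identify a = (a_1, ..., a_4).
a = (-4, 3, -4, 4)

Write a = (a_1, ..., a_4) in the standard basis. For each basis vector v_i, ℓ(v_i) = <v_i, a> is a linear equation in the a_j's. Collect the n equations into a matrix system V a = ℓ, where row i of V is v_i (expressed in the standard basis). Since V is invertible (lower-triangular with 1s on the diagonal, up to permutation), solve by back-substitution:
  V =
[[1, 0, 1, 0],
 [1, 1, 1, 1],
 [-1, 1, 0, 0],
 [1, 0, 0, 0]]
  V a = (-8, -1, 7, -4)
Solving gives a = (-4, 3, -4, 4).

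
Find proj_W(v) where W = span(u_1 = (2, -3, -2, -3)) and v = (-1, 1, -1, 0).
proj_W(v) = (-3/13, 9/26, 3/13, 9/26)

Set up U = [u_1 | ... | u_1] ∈ R^(4×1). The projector onto W = col(U) is P = U (U^T U)^(-1) U^T.
Compute U^T U =
  [26],
and U^T v = (-3).
Solve U^T U · c = U^T v for the coefficients: c = (-3/26). The projection is proj_W(v) = U c.
Check: (v - proj_W(v)) · u_1 = 0  (should be 0).
Result: proj_W(v) = (-3/13, 9/26, 3/13, 9/26).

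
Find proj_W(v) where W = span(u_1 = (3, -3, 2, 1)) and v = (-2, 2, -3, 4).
proj_W(v) = (-42/23, 42/23, -28/23, -14/23)

Set up U = [u_1 | ... | u_1] ∈ R^(4×1). The projector onto W = col(U) is P = U (U^T U)^(-1) U^T.
Compute U^T U =
  [23],
and U^T v = (-14).
Solve U^T U · c = U^T v for the coefficients: c = (-14/23). The projection is proj_W(v) = U c.
Check: (v - proj_W(v)) · u_1 = 0  (should be 0).
Result: proj_W(v) = (-42/23, 42/23, -28/23, -14/23).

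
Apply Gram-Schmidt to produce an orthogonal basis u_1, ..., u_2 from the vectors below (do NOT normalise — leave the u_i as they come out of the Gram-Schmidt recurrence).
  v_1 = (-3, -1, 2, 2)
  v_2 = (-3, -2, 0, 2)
Orthogonal basis:
  u_1 = (-3, -1, 2, 2)
  u_2 = (-1/2, -7/6, -5/3, 1/3)

Apply the Gram-Schmidt recurrence
  u_1 = v_1
  u_i = v_i − Σ_{j<i} ((v_i · u_j) / (u_j · u_j)) · u_j.

Step by step this gives:
  u_1 = (-3, -1, 2, 2)
  u_2 = (-1/2, -7/6, -5/3, 1/3)

Orthogonality check:
  u_2 · u_1 = 0 (should be 0)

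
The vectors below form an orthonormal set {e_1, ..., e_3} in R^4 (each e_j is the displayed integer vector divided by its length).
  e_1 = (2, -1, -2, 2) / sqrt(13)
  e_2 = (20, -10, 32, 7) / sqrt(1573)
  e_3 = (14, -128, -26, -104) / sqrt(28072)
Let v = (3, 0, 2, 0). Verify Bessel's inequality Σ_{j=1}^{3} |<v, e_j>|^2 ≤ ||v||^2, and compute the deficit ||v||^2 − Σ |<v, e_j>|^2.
Σ |<v, e_j>|^2 = 585/58; ||v||^2 = 13; deficit = 169/58

Write each e_j = u_j / sqrt(<u_j, u_j>) where u_j is the displayed integer vector. Then <v, e_j> = <v, u_j> / sqrt(<u_j, u_j>), so |<v, e_j>|^2 = <v, u_j>^2 / <u_j, u_j>.
Coefficients: <v, e_1> = 2/sqrt(13), <v, e_2> = 124/sqrt(1573), <v, e_3> = -10/sqrt(28072).
Square and sum: Σ |<v, e_j>|^2 = 585/58.
Compute ||v||^2 = v·v = 13.
Deficit = 13 − 585/58 = 169/58 ≥ 0, confirming Bessel's inequality. (The deficit equals ||v − Σ <v,e_j> e_j||^2, the squared distance from v to span{e_j}.)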